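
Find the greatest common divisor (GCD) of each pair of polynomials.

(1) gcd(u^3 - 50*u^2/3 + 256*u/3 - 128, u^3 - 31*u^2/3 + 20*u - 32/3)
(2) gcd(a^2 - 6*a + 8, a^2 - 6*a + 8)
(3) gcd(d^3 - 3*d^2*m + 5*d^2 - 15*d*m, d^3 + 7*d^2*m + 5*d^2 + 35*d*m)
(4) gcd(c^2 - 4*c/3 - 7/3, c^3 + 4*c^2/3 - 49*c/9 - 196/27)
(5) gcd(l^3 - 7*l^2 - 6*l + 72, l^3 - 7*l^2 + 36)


(1) = u - 8
(2) = a^2 - 6*a + 8
(3) = d^2 + 5*d
(4) = c - 7/3
(5) = l - 6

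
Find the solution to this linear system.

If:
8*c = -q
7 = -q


Then:
c = 7/8
q = -7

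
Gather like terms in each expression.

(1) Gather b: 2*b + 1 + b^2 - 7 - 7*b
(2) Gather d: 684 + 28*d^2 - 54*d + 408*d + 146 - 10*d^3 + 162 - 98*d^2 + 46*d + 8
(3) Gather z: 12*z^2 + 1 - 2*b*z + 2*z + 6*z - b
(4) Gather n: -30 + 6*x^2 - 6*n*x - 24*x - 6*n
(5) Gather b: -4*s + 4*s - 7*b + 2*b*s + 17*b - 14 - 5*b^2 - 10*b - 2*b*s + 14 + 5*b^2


(1) = b^2 - 5*b - 6
(2) = -10*d^3 - 70*d^2 + 400*d + 1000
(3) = -b + 12*z^2 + z*(8 - 2*b) + 1
(4) = n*(-6*x - 6) + 6*x^2 - 24*x - 30
(5) = 0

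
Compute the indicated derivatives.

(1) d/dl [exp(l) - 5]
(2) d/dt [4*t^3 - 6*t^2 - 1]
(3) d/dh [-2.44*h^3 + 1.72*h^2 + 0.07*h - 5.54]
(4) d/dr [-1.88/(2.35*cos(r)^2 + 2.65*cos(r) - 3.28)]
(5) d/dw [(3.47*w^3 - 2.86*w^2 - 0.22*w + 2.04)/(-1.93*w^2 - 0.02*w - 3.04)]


(1) = exp(l)
(2) = 12*t*(t - 1)
(3) = -7.32*h^2 + 3.44*h + 0.07
(4) = -(8.836*cos(r) + 4.982)*sin(r)/(2.35*cos(r)^2 + 2.65*cos(r) - 3.28)^2
(5) = (-6.6971*w^4 - 0.1388*w^3 - 32.0138*w^2 + 25.2632*w + 0.7096)/(3.7249*w^4 + 0.0772*w^3 + 11.7348*w^2 + 0.1216*w + 9.2416)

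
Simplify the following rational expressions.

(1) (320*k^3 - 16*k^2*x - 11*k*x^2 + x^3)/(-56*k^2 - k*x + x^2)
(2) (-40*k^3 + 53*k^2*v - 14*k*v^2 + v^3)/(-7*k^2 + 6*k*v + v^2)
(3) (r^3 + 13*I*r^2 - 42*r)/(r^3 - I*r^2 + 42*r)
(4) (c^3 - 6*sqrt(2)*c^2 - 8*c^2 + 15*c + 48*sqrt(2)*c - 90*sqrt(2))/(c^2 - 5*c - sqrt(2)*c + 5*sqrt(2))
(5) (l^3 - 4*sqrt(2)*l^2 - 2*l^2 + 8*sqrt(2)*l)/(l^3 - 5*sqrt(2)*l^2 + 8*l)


(1) = (-40*k^2 - 3*k*x + x^2)/(7*k + x)
(2) = (40*k^2 - 13*k*v + v^2)/(7*k + v)
(3) = (r + 7*I)/(r - 7*I)
(4) = (c^2 + c*(-6*sqrt(2) - 3) + 18*sqrt(2))/(c - sqrt(2))
(5) = (l - 2)/(l - sqrt(2))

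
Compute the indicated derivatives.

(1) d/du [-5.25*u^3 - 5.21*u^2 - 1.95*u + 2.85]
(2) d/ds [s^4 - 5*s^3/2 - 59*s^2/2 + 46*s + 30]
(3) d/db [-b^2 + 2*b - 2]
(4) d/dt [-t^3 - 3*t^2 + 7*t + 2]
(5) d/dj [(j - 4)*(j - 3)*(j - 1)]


(1) = -15.75*u^2 - 10.42*u - 1.95
(2) = 4*s^3 - 15*s^2/2 - 59*s + 46
(3) = 2 - 2*b
(4) = -3*t^2 - 6*t + 7
(5) = 3*j^2 - 16*j + 19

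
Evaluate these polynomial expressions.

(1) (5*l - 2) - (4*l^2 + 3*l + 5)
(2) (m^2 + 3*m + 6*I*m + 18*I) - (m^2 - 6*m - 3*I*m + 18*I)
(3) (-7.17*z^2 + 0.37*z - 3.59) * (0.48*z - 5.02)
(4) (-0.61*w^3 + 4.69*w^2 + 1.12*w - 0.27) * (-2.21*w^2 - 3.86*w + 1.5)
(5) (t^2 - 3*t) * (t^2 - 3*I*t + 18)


(1) = -4*l^2 + 2*l - 7
(2) = 9*m + 9*I*m
(3) = -3.4416*z^3 + 36.171*z^2 - 3.5806*z + 18.0218
(4) = 1.3481*w^5 - 8.0103*w^4 - 21.4936*w^3 + 3.3085*w^2 + 2.7222*w - 0.405
(5) = t^4 - 3*t^3 - 3*I*t^3 + 18*t^2 + 9*I*t^2 - 54*t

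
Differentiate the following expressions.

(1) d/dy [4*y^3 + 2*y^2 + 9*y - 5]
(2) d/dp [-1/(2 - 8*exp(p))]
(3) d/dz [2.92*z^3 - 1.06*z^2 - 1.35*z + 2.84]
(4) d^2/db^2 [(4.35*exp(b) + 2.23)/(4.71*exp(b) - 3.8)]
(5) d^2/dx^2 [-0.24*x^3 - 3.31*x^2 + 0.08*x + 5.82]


(1) = 12*y^2 + 4*y + 9
(2) = -2*exp(p)/(4*exp(p) - 1)^2
(3) = 8.76*z^2 - 2.12*z - 1.35
(4) = (127.326843*exp(b) + 102.72654)*exp(b)/(104.487111*exp(3*b) - 252.89874*exp(2*b) + 204.0372*exp(b) - 54.872)
(5) = -1.44*x - 6.62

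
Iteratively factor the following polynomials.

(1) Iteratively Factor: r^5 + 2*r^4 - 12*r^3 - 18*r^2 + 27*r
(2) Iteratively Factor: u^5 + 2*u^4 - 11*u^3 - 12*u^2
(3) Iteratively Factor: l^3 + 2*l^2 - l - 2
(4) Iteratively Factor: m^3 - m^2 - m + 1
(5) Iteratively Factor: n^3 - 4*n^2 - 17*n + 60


(1) = (r + 3)*(r^4 - r^3 - 9*r^2 + 9*r) = r*(r + 3)*(r^3 - r^2 - 9*r + 9) = r*(r - 3)*(r + 3)*(r^2 + 2*r - 3) = r*(r - 3)*(r + 3)^2*(r - 1)
(2) = (u)*(u^4 + 2*u^3 - 11*u^2 - 12*u) = u*(u + 1)*(u^3 + u^2 - 12*u) = u*(u - 3)*(u + 1)*(u^2 + 4*u) = u*(u - 3)*(u + 1)*(u + 4)*(u)
(3) = (l + 2)*(l^2 - 1) = (l - 1)*(l + 2)*(l + 1)
(4) = (m - 1)*(m^2 - 1) = (m - 1)^2*(m + 1)
(5) = (n - 3)*(n^2 - n - 20) = (n - 5)*(n - 3)*(n + 4)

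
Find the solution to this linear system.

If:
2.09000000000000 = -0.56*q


Then:
q = -3.73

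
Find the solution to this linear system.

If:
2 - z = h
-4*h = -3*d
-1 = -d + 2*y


Then:
d = 8/3 - 4*z/3
h = 2 - z
y = 5/6 - 2*z/3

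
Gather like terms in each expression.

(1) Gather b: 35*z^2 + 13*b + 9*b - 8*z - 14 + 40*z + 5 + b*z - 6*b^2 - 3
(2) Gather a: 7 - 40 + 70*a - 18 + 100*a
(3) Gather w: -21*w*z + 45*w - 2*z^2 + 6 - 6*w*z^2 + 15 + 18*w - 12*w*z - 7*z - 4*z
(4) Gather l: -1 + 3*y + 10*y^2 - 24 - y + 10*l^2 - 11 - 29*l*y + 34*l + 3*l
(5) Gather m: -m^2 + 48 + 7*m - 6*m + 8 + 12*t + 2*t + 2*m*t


(1) = -6*b^2 + b*(z + 22) + 35*z^2 + 32*z - 12
(2) = 170*a - 51
(3) = w*(-6*z^2 - 33*z + 63) - 2*z^2 - 11*z + 21
(4) = 10*l^2 + l*(37 - 29*y) + 10*y^2 + 2*y - 36
(5) = -m^2 + m*(2*t + 1) + 14*t + 56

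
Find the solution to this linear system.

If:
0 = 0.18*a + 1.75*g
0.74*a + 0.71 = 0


Then:
a = -0.96
g = 0.10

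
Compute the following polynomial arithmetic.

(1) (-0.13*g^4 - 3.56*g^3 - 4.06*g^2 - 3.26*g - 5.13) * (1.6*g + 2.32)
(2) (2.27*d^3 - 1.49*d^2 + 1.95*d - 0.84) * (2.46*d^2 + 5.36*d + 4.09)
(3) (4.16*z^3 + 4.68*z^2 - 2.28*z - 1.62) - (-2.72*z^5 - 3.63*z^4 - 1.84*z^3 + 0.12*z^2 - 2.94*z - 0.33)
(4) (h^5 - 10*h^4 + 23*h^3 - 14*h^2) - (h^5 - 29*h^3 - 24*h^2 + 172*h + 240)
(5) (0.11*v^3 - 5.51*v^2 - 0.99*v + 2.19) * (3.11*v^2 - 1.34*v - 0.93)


(1) = -0.208*g^5 - 5.9976*g^4 - 14.7552*g^3 - 14.6352*g^2 - 15.7712*g - 11.9016
(2) = 5.5842*d^5 + 8.5018*d^4 + 6.0949*d^3 + 2.2915*d^2 + 3.4731*d - 3.4356
(3) = 2.72*z^5 + 3.63*z^4 + 6.0*z^3 + 4.56*z^2 + 0.66*z - 1.29
(4) = -10*h^4 + 52*h^3 + 10*h^2 - 172*h - 240
(5) = 0.3421*v^5 - 17.2835*v^4 + 4.2022*v^3 + 13.2618*v^2 - 2.0139*v - 2.0367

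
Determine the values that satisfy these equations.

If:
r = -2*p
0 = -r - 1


Then:
p = 1/2
r = -1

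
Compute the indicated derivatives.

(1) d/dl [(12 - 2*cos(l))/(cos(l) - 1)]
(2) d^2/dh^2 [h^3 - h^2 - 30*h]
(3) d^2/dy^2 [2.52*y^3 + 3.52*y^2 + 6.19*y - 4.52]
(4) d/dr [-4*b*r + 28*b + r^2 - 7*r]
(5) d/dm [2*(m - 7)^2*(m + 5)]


(1) = 10*sin(l)/(cos(l) - 1)^2
(2) = 6*h - 2
(3) = 15.12*y + 7.04
(4) = -4*b + 2*r - 7
(5) = 6*(m - 7)*(m + 1)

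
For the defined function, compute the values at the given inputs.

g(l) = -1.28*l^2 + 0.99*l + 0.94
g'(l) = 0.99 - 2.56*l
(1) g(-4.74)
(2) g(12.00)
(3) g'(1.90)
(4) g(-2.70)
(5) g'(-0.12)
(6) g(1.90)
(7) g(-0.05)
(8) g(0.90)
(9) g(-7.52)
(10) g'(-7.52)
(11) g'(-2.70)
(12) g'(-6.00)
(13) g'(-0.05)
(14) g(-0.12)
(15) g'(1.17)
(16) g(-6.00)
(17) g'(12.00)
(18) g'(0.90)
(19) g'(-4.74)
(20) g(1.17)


(1) = -32.51
(2) = -171.50
(3) = -3.87
(4) = -11.06
(5) = 1.30
(6) = -1.80
(7) = 0.89
(8) = 0.79
(9) = -78.89
(10) = 20.24
(11) = 7.90
(12) = 16.35
(13) = 1.12
(14) = 0.80
(15) = -2.01
(16) = -51.08
(17) = -29.73
(18) = -1.31
(19) = 13.12
(20) = 0.35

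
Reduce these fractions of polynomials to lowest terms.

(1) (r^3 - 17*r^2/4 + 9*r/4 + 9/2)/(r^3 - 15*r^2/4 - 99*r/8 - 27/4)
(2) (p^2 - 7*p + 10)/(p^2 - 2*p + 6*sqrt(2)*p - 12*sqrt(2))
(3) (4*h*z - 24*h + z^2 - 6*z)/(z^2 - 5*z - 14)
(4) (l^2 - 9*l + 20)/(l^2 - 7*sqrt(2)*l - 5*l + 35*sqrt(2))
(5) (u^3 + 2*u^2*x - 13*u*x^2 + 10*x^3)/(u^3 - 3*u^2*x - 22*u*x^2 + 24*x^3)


(1) = (2*r^2 - 10*r + 12)/(2*r^2 - 9*r - 18)
(2) = (p - 5)/(p + 6*sqrt(2))
(3) = (4*h*z - 24*h + z^2 - 6*z)/(z^2 - 5*z - 14)
(4) = (l - 4)/(l - 7*sqrt(2))
(5) = (-u^2 - 3*u*x + 10*x^2)/(-u^2 + 2*u*x + 24*x^2)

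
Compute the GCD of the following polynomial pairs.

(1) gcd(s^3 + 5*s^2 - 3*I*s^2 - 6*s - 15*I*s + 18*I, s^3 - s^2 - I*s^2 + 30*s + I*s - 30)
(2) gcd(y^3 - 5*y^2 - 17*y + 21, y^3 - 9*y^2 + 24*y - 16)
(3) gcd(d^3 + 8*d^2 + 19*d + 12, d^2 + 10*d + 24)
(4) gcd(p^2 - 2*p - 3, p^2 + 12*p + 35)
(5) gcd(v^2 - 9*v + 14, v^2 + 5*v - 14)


(1) = gcd((s - 1)*(s + 6)*(s - 3*I), (s - 1)*(s - 6*I)*(s + 5*I)) = s - 1
(2) = gcd((y - 7)*(y - 1)*(y + 3), (y - 4)^2*(y - 1)) = y - 1
(3) = gcd((d + 1)*(d + 3)*(d + 4), (d + 4)*(d + 6)) = d + 4
(4) = 1
(5) = v - 2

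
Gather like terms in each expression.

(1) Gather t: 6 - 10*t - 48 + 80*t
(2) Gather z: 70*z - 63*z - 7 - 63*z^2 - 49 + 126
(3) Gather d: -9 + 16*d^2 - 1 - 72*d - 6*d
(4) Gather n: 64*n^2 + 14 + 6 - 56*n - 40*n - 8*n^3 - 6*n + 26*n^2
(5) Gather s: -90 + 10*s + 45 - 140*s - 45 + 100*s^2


(1) = 70*t - 42
(2) = -63*z^2 + 7*z + 70
(3) = 16*d^2 - 78*d - 10
(4) = -8*n^3 + 90*n^2 - 102*n + 20
(5) = 100*s^2 - 130*s - 90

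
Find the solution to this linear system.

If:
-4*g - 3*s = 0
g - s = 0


Then:
g = 0
s = 0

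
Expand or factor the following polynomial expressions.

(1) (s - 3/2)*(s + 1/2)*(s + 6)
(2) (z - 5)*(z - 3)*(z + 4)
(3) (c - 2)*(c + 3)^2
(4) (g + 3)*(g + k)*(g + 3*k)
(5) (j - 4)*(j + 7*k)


(1) = s^3 + 5*s^2 - 27*s/4 - 9/2
(2) = z^3 - 4*z^2 - 17*z + 60
(3) = c^3 + 4*c^2 - 3*c - 18
(4) = g^3 + 4*g^2*k + 3*g^2 + 3*g*k^2 + 12*g*k + 9*k^2
(5) = j^2 + 7*j*k - 4*j - 28*k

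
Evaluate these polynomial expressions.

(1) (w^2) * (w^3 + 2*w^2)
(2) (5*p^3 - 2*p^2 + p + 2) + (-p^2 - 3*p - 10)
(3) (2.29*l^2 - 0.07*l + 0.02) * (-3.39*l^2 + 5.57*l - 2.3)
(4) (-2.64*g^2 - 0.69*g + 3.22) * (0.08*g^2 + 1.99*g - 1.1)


(1) = w^5 + 2*w^4
(2) = 5*p^3 - 3*p^2 - 2*p - 8
(3) = -7.7631*l^4 + 12.9926*l^3 - 5.7247*l^2 + 0.2724*l - 0.046
(4) = -0.2112*g^4 - 5.3088*g^3 + 1.7885*g^2 + 7.1668*g - 3.542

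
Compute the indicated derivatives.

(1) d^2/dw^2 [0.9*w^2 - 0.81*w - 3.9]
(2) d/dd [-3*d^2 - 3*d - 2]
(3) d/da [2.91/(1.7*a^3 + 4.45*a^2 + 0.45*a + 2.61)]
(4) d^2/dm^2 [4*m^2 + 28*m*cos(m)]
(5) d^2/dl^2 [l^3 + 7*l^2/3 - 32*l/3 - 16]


(1) = 1.80000000000000
(2) = -6*d - 3
(3) = (-14.841*a^2 - 25.899*a - 1.3095)/(1.7*a^3 + 4.45*a^2 + 0.45*a + 2.61)^2
(4) = -28*m*cos(m) - 56*sin(m) + 8
(5) = 6*l + 14/3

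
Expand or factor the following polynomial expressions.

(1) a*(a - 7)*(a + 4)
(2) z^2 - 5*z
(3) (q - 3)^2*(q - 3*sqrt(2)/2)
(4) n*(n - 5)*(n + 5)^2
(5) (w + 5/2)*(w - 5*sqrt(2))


(1) = a^3 - 3*a^2 - 28*a
(2) = z*(z - 5)
(3) = q^3 - 6*q^2 - 3*sqrt(2)*q^2/2 + 9*q + 9*sqrt(2)*q - 27*sqrt(2)/2
(4) = n^4 + 5*n^3 - 25*n^2 - 125*n
(5) = w^2 - 5*sqrt(2)*w + 5*w/2 - 25*sqrt(2)/2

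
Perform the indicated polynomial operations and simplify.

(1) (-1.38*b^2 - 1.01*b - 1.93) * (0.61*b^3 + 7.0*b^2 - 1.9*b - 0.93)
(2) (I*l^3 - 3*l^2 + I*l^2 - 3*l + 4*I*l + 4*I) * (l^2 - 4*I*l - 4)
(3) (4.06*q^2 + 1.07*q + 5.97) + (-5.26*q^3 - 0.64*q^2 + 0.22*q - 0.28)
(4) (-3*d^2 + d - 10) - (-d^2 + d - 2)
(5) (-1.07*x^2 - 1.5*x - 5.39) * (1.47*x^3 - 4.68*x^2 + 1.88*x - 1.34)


(1) = -0.8418*b^5 - 10.2761*b^4 - 5.6253*b^3 - 10.3076*b^2 + 4.6063*b + 1.7949
(2) = I*l^5 + l^4 + I*l^4 + l^3 + 12*I*l^3 + 28*l^2 + 12*I*l^2 + 28*l - 16*I*l - 16*I
(3) = -5.26*q^3 + 3.42*q^2 + 1.29*q + 5.69
(4) = -2*d^2 - 8
(5) = -1.5729*x^5 + 2.8026*x^4 - 2.9149*x^3 + 23.839*x^2 - 8.1232*x + 7.2226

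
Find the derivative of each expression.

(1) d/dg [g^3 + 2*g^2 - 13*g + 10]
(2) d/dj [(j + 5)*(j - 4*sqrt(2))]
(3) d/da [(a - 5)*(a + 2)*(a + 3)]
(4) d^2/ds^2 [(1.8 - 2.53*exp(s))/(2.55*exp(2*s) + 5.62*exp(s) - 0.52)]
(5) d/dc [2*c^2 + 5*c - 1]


(1) = 3*g^2 + 4*g - 13
(2) = 2*j - 4*sqrt(2) + 5
(3) = 3*a^2 - 19
(4) = (-16.451325*exp(4*s) + 83.07543*exp(3*s) + 57.25872*exp(2*s) + 59.005448*exp(s) + 4.576208)*exp(s)/(16.581375*exp(6*s) + 109.63215*exp(5*s) + 231.47676*exp(4*s) + 132.791608*exp(3*s) - 47.203104*exp(2*s) + 4.558944*exp(s) - 0.140608)
(5) = 4*c + 5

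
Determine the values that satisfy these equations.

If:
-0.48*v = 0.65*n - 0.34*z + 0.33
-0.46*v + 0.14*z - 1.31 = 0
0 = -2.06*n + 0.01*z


Then:
n = -0.03
v = -4.50
z = -5.44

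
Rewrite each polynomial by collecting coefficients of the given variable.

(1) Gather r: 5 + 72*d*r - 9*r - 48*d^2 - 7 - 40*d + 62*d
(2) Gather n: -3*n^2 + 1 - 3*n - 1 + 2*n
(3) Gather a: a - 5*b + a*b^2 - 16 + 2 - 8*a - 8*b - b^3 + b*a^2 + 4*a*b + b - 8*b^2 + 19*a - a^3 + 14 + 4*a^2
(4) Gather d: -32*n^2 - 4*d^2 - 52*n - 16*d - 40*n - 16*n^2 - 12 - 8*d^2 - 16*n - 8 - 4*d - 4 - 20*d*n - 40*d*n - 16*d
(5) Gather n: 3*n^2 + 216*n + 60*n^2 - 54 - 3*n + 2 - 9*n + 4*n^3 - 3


(1) = -48*d^2 + 22*d + r*(72*d - 9) - 2
(2) = -3*n^2 - n
(3) = -a^3 + a^2*(b + 4) + a*(b^2 + 4*b + 12) - b^3 - 8*b^2 - 12*b
(4) = -12*d^2 + d*(-60*n - 36) - 48*n^2 - 108*n - 24
(5) = 4*n^3 + 63*n^2 + 204*n - 55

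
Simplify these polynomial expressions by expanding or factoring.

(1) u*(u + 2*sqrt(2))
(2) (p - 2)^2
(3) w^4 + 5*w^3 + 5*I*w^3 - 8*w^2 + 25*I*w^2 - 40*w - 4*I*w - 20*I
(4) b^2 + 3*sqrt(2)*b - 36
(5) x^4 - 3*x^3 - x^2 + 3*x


(1) = u^2 + 2*sqrt(2)*u
(2) = p^2 - 4*p + 4
(3) = (w + 5)*(w + I)*(w + 2*I)^2
(4) = (b - 3*sqrt(2))*(b + 6*sqrt(2))
(5) = x*(x - 3)*(x - 1)*(x + 1)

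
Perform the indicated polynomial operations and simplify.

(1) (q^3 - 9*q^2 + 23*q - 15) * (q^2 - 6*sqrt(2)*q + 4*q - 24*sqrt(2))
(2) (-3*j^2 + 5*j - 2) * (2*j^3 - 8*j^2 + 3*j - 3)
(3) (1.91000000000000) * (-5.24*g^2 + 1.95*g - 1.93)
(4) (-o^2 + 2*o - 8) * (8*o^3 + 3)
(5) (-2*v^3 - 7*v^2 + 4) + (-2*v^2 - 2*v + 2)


(1) = q^5 - 6*sqrt(2)*q^4 - 5*q^4 - 13*q^3 + 30*sqrt(2)*q^3 + 77*q^2 + 78*sqrt(2)*q^2 - 462*sqrt(2)*q - 60*q + 360*sqrt(2)
(2) = -6*j^5 + 34*j^4 - 53*j^3 + 40*j^2 - 21*j + 6
(3) = -10.0084*g^2 + 3.7245*g - 3.6863
(4) = -8*o^5 + 16*o^4 - 64*o^3 - 3*o^2 + 6*o - 24
(5) = -2*v^3 - 9*v^2 - 2*v + 6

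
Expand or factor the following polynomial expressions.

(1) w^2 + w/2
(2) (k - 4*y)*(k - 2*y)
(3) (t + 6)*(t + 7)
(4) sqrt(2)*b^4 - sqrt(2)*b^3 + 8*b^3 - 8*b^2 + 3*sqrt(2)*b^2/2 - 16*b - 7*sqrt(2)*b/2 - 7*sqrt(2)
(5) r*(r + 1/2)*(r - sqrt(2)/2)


(1) = w*(w + 1/2)
(2) = k^2 - 6*k*y + 8*y^2
(3) = t^2 + 13*t + 42
(4) = (b - 2)*(b + 1)*(b + 7*sqrt(2)/2)*(sqrt(2)*b + 1)
(5) = r^3 - sqrt(2)*r^2/2 + r^2/2 - sqrt(2)*r/4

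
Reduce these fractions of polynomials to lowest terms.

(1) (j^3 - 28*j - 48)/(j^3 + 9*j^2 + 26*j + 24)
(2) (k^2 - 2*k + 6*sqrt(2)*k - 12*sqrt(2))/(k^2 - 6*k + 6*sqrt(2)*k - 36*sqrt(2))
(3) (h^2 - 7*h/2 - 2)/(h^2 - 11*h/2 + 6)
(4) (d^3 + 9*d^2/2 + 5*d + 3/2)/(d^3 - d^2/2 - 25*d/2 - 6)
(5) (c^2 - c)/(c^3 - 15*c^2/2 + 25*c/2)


(1) = (j - 6)/(j + 3)
(2) = (k - 2)/(k - 6)
(3) = (2*h + 1)/(2*h - 3)
(4) = (d + 1)/(d - 4)
(5) = (2*c - 2)/(2*c^2 - 15*c + 25)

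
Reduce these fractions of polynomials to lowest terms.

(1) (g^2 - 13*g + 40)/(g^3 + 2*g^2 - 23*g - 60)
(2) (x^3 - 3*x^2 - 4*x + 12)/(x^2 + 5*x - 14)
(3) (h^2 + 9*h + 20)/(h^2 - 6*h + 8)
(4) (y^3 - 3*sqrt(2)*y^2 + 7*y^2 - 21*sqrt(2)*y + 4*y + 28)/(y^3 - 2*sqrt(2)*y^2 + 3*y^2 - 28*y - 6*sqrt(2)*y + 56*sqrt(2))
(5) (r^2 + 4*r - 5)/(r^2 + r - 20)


(1) = (g - 8)/(g^2 + 7*g + 12)
(2) = (x^2 - x - 6)/(x + 7)
(3) = (h^2 + 9*h + 20)/(h^2 - 6*h + 8)
(4) = (y - sqrt(2))/(y - 4)
(5) = (r - 1)/(r - 4)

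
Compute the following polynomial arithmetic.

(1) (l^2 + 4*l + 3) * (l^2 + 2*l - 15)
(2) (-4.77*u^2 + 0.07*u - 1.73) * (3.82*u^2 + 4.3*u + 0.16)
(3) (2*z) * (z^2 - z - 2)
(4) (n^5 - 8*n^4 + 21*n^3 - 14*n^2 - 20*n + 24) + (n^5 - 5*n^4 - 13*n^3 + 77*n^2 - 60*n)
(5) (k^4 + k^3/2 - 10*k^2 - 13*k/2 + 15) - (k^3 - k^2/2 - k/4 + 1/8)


(1) = l^4 + 6*l^3 - 4*l^2 - 54*l - 45
(2) = -18.2214*u^4 - 20.2436*u^3 - 7.0708*u^2 - 7.4278*u - 0.2768
(3) = 2*z^3 - 2*z^2 - 4*z
(4) = 2*n^5 - 13*n^4 + 8*n^3 + 63*n^2 - 80*n + 24
(5) = k^4 - k^3/2 - 19*k^2/2 - 25*k/4 + 119/8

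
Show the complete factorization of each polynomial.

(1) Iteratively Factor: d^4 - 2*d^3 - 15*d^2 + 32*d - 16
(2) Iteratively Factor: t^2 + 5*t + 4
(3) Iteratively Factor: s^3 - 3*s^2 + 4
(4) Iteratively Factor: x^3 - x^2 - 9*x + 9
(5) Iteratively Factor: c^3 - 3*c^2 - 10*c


(1) = (d + 4)*(d^3 - 6*d^2 + 9*d - 4) = (d - 1)*(d + 4)*(d^2 - 5*d + 4) = (d - 4)*(d - 1)*(d + 4)*(d - 1)
(2) = (t + 1)*(t + 4)
(3) = (s + 1)*(s^2 - 4*s + 4) = (s - 2)*(s + 1)*(s - 2)
(4) = (x - 1)*(x^2 - 9) = (x - 1)*(x + 3)*(x - 3)
(5) = (c)*(c^2 - 3*c - 10) = c*(c - 5)*(c + 2)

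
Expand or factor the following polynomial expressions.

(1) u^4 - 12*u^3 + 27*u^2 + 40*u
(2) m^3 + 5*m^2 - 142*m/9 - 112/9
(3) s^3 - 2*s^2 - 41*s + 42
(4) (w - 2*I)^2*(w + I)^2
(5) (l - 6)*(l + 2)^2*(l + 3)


(1) = u*(u - 8)*(u - 5)*(u + 1)
(2) = (m - 8/3)*(m + 2/3)*(m + 7)
(3) = (s - 7)*(s - 1)*(s + 6)
(4) = w^4 - 2*I*w^3 + 3*w^2 - 4*I*w + 4
(5) = l^4 + l^3 - 26*l^2 - 84*l - 72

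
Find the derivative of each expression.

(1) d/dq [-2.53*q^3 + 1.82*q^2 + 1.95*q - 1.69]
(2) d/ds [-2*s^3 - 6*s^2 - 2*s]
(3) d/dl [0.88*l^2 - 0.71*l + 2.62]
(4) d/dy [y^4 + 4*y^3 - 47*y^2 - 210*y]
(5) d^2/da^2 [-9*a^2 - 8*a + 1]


(1) = -7.59*q^2 + 3.64*q + 1.95
(2) = -6*s^2 - 12*s - 2
(3) = 1.76*l - 0.71
(4) = 4*y^3 + 12*y^2 - 94*y - 210
(5) = -18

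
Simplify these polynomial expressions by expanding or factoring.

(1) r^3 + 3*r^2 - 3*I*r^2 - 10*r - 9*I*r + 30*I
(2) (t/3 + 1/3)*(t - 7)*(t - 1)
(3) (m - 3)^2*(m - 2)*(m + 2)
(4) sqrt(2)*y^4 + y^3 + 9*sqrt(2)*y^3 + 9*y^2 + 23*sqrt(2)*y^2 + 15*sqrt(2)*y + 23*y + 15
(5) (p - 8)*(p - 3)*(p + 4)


(1) = (r - 2)*(r + 5)*(r - 3*I)
(2) = t^3/3 - 7*t^2/3 - t/3 + 7/3
(3) = m^4 - 6*m^3 + 5*m^2 + 24*m - 36
(4) = (y + 1)*(y + 3)*(y + 5)*(sqrt(2)*y + 1)
(5) = p^3 - 7*p^2 - 20*p + 96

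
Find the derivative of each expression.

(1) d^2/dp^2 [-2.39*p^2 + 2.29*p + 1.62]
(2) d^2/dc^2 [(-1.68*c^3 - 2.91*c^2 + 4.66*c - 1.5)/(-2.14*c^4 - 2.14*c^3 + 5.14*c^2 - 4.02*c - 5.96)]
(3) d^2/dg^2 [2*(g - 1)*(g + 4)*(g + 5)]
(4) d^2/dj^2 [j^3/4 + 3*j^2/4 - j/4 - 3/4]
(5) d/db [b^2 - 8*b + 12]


(1) = -4.78000000000000
(2) = (15.387456*c^9 + 79.959816*c^8 - 65.255448*c^7 - 278.775232*c^6 - 515.798208*c^5 - 964.574184*c^4 + 568.157672*c^3 + 1575.233808*c^2 - 799.234896*c + 570.419856)/(9.800344*c^12 + 29.401032*c^11 - 41.2164*c^10 - 76.204544*c^9 + 291.3396*c^8 + 123.299952*c^7 - 608.819776*c^6 + 336.660576*c^5 + 758.87388*c^4 - 445.888248*c^3 - 258.79512*c^2 + 428.390496*c + 211.708736)
(3) = 12*g + 32
(4) = 3*j/2 + 3/2
(5) = 2*b - 8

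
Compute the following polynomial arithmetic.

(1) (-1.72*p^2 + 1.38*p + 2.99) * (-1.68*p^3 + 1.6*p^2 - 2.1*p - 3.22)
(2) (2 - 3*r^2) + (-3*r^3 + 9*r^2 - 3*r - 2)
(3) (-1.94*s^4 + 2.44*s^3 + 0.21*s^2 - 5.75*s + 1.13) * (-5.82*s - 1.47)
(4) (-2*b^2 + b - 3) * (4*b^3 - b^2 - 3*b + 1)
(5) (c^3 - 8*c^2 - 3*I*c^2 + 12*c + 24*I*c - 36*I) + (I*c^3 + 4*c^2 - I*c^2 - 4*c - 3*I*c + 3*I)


(1) = 2.8896*p^5 - 5.0704*p^4 + 0.7968*p^3 + 7.4244*p^2 - 10.7226*p - 9.6278
(2) = -3*r^3 + 6*r^2 - 3*r
(3) = 11.2908*s^5 - 11.349*s^4 - 4.809*s^3 + 33.1563*s^2 + 1.8759*s - 1.6611
(4) = -8*b^5 + 6*b^4 - 7*b^3 - 2*b^2 + 10*b - 3
(5) = c^3 + I*c^3 - 4*c^2 - 4*I*c^2 + 8*c + 21*I*c - 33*I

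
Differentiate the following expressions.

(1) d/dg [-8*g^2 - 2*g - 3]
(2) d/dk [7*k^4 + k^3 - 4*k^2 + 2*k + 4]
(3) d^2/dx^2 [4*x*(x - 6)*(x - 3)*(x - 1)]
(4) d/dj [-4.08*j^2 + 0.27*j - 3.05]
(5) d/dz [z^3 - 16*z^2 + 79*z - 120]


(1) = -16*g - 2
(2) = 28*k^3 + 3*k^2 - 8*k + 2
(3) = 48*x^2 - 240*x + 216
(4) = 0.27 - 8.16*j
(5) = 3*z^2 - 32*z + 79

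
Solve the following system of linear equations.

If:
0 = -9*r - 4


Then:
r = -4/9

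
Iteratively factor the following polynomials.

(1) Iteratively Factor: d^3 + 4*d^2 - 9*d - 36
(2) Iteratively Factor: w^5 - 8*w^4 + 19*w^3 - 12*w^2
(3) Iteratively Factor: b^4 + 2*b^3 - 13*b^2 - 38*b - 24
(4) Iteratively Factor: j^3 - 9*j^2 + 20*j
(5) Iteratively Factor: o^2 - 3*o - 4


(1) = (d + 4)*(d^2 - 9) = (d - 3)*(d + 4)*(d + 3)
(2) = (w)*(w^4 - 8*w^3 + 19*w^2 - 12*w) = w^2*(w^3 - 8*w^2 + 19*w - 12) = w^2*(w - 3)*(w^2 - 5*w + 4) = w^2*(w - 4)*(w - 3)*(w - 1)
(3) = (b + 3)*(b^3 - b^2 - 10*b - 8) = (b - 4)*(b + 3)*(b^2 + 3*b + 2) = (b - 4)*(b + 2)*(b + 3)*(b + 1)
(4) = (j - 4)*(j^2 - 5*j) = j*(j - 4)*(j - 5)
(5) = (o - 4)*(o + 1)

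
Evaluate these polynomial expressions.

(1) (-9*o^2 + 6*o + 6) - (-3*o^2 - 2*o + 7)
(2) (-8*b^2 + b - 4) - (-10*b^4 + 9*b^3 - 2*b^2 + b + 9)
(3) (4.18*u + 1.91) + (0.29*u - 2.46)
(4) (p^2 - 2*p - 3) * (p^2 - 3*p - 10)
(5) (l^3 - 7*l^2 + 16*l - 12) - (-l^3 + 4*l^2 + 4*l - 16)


(1) = -6*o^2 + 8*o - 1
(2) = 10*b^4 - 9*b^3 - 6*b^2 - 13
(3) = 4.47*u - 0.55
(4) = p^4 - 5*p^3 - 7*p^2 + 29*p + 30
(5) = 2*l^3 - 11*l^2 + 12*l + 4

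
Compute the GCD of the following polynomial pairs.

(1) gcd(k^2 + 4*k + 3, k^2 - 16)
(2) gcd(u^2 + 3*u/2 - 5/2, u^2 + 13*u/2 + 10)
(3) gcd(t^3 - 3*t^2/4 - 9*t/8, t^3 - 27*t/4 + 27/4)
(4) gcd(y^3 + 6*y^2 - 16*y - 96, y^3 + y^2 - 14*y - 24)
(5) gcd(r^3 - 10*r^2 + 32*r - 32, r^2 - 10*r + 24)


(1) = gcd((k + 1)*(k + 3), (k - 4)*(k + 4)) = 1
(2) = u + 5/2
(3) = t - 3/2
(4) = y - 4
(5) = gcd((r - 4)^2*(r - 2), (r - 6)*(r - 4)) = r - 4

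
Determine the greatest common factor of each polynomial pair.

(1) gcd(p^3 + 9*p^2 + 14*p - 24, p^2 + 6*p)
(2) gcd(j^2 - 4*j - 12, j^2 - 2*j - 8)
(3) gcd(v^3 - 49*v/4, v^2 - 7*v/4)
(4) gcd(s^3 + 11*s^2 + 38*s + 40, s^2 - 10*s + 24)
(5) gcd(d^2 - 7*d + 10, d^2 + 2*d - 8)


(1) = p + 6
(2) = j + 2
(3) = gcd(v*(v - 7/2)*(v + 7/2), v*(v - 7/4)) = v
(4) = 1
(5) = d - 2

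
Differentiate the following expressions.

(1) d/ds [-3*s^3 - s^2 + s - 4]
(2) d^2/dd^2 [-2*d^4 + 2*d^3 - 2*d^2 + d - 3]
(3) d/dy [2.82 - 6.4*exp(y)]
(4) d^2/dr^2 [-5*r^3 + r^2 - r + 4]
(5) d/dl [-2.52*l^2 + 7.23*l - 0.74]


(1) = -9*s^2 - 2*s + 1
(2) = -24*d^2 + 12*d - 4
(3) = -6.4*exp(y)
(4) = 2 - 30*r
(5) = 7.23 - 5.04*l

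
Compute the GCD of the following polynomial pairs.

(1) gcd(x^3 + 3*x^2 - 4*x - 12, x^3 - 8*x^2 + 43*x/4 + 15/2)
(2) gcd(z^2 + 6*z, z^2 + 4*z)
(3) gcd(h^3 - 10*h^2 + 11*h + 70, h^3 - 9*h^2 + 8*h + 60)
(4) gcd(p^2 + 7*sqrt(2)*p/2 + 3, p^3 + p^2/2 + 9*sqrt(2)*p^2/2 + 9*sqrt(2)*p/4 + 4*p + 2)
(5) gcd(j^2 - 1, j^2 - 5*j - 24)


(1) = gcd((x - 2)*(x + 2)*(x + 3), (x - 6)*(x - 5/2)*(x + 1/2)) = 1
(2) = gcd(z*(z + 6), z*(z + 4)) = z
(3) = gcd((h - 7)*(h - 5)*(h + 2), (h - 6)*(h - 5)*(h + 2)) = h^2 - 3*h - 10
(4) = p + sqrt(2)/2
(5) = 1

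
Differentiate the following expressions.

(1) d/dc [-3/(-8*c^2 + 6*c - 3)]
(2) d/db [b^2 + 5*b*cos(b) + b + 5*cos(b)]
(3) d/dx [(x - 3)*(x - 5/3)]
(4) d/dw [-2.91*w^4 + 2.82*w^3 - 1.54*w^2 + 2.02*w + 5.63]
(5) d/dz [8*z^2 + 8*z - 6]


(1) = 6*(3 - 8*c)/(8*c^2 - 6*c + 3)^2
(2) = -5*b*sin(b) + 2*b + 5*sqrt(2)*cos(b + pi/4) + 1
(3) = 2*x - 14/3
(4) = -11.64*w^3 + 8.46*w^2 - 3.08*w + 2.02
(5) = 16*z + 8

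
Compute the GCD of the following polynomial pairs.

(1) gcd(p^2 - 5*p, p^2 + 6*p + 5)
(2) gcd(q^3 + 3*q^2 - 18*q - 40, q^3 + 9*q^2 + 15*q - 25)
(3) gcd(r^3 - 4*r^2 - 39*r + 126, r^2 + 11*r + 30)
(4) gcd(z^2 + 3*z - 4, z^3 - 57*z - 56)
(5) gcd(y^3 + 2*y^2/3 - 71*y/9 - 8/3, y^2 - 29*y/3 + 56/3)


(1) = gcd(p*(p - 5), (p + 1)*(p + 5)) = 1
(2) = gcd((q - 4)*(q + 2)*(q + 5), (q - 1)*(q + 5)^2) = q + 5
(3) = gcd((r - 7)*(r - 3)*(r + 6), (r + 5)*(r + 6)) = r + 6
(4) = 1
(5) = gcd((y - 8/3)*(y + 1/3)*(y + 3), (y - 7)*(y - 8/3)) = y - 8/3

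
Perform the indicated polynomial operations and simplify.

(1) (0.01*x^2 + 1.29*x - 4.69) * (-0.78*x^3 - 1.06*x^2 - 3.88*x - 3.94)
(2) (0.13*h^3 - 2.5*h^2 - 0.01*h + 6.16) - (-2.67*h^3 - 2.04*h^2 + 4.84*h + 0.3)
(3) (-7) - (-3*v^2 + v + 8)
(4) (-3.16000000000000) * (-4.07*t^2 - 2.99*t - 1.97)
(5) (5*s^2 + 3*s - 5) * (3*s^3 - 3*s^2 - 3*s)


(1) = -0.0078*x^5 - 1.0168*x^4 + 2.252*x^3 - 0.0732*x^2 + 13.1146*x + 18.4786
(2) = 2.8*h^3 - 0.46*h^2 - 4.85*h + 5.86
(3) = 3*v^2 - v - 15
(4) = 12.8612*t^2 + 9.4484*t + 6.2252
(5) = 15*s^5 - 6*s^4 - 39*s^3 + 6*s^2 + 15*s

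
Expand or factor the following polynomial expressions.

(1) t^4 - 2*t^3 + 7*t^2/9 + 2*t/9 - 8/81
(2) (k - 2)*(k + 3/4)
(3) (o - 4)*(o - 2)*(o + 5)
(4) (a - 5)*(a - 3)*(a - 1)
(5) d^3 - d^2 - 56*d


(1) = (t - 4/3)*(t - 2/3)*(t - 1/3)*(t + 1/3)
(2) = k^2 - 5*k/4 - 3/2
(3) = o^3 - o^2 - 22*o + 40
(4) = a^3 - 9*a^2 + 23*a - 15
(5) = d*(d - 8)*(d + 7)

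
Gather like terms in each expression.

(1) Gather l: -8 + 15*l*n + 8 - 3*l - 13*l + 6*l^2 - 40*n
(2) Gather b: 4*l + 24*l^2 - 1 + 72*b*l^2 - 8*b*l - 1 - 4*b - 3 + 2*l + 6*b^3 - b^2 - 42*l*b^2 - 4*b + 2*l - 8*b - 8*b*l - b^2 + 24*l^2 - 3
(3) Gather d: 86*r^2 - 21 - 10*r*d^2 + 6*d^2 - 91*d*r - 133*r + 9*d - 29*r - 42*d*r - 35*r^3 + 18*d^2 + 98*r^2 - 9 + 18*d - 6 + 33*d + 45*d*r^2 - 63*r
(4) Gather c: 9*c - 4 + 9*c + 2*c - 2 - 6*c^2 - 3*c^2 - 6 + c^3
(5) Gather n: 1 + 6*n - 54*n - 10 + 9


(1) = 6*l^2 + l*(15*n - 16) - 40*n
(2) = 6*b^3 + b^2*(-42*l - 2) + b*(72*l^2 - 16*l - 16) + 48*l^2 + 8*l - 8
(3) = d^2*(24 - 10*r) + d*(45*r^2 - 133*r + 60) - 35*r^3 + 184*r^2 - 225*r - 36
(4) = c^3 - 9*c^2 + 20*c - 12
(5) = -48*n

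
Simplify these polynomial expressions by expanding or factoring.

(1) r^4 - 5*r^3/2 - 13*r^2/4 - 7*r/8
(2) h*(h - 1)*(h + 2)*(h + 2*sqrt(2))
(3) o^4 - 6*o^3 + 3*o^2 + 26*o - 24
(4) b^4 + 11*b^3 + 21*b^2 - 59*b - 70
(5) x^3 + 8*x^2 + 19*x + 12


(1) = r*(r - 7/2)*(r + 1/2)^2
(2) = h^4 + h^3 + 2*sqrt(2)*h^3 - 2*h^2 + 2*sqrt(2)*h^2 - 4*sqrt(2)*h
(3) = (o - 4)*(o - 3)*(o - 1)*(o + 2)
(4) = (b - 2)*(b + 1)*(b + 5)*(b + 7)
(5) = (x + 1)*(x + 3)*(x + 4)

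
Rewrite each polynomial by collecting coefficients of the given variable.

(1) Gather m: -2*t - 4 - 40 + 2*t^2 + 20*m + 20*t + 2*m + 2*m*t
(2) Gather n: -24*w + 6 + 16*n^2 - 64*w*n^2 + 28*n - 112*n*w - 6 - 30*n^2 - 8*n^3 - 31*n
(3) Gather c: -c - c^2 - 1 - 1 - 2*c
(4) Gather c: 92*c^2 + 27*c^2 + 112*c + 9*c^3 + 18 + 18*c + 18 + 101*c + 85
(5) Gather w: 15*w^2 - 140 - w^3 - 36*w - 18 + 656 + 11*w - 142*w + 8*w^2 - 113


(1) = m*(2*t + 22) + 2*t^2 + 18*t - 44
(2) = -8*n^3 + n^2*(-64*w - 14) + n*(-112*w - 3) - 24*w
(3) = -c^2 - 3*c - 2
(4) = 9*c^3 + 119*c^2 + 231*c + 121
(5) = -w^3 + 23*w^2 - 167*w + 385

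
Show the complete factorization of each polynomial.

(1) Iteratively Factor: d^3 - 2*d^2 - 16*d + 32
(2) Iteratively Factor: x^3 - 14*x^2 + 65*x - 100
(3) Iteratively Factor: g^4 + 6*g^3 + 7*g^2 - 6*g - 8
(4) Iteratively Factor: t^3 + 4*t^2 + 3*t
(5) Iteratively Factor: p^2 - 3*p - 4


(1) = (d - 4)*(d^2 + 2*d - 8) = (d - 4)*(d - 2)*(d + 4)
(2) = (x - 5)*(x^2 - 9*x + 20) = (x - 5)^2*(x - 4)
(3) = (g - 1)*(g^3 + 7*g^2 + 14*g + 8) = (g - 1)*(g + 2)*(g^2 + 5*g + 4) = (g - 1)*(g + 1)*(g + 2)*(g + 4)
(4) = (t + 1)*(t^2 + 3*t) = (t + 1)*(t + 3)*(t)
(5) = (p - 4)*(p + 1)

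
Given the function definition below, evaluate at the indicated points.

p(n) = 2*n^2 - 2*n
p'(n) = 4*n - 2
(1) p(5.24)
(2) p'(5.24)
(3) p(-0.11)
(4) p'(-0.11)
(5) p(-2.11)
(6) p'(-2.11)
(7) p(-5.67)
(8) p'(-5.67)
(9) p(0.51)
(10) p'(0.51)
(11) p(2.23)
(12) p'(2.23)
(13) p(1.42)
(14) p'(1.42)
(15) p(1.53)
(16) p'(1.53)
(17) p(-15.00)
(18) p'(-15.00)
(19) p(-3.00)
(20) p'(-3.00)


(1) = 44.44
(2) = 18.96
(3) = 0.24
(4) = -2.44
(5) = 13.12
(6) = -10.44
(7) = 75.64
(8) = -24.68
(9) = -0.50
(10) = 0.04
(11) = 5.49
(12) = 6.92
(13) = 1.19
(14) = 3.68
(15) = 1.62
(16) = 4.12
(17) = 480.00
(18) = -62.00
(19) = 24.00
(20) = -14.00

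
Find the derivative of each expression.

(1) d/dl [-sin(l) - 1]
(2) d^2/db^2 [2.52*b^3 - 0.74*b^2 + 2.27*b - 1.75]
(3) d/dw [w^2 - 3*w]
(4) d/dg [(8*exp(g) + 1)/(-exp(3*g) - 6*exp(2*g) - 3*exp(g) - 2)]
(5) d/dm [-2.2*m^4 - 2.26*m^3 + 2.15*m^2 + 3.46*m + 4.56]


(1) = -cos(l)
(2) = 15.12*b - 1.48
(3) = 2*w - 3
(4) = (16*exp(3*g) + 51*exp(2*g) + 12*exp(g) - 13)*exp(g)/(exp(6*g) + 12*exp(5*g) + 42*exp(4*g) + 40*exp(3*g) + 33*exp(2*g) + 12*exp(g) + 4)
(5) = -8.8*m^3 - 6.78*m^2 + 4.3*m + 3.46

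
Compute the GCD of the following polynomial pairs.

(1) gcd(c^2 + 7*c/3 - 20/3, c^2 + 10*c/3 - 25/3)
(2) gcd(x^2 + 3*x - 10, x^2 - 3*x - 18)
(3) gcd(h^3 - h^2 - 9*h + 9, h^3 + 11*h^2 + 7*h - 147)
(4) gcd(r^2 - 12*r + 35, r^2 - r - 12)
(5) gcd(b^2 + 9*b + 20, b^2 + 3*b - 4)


(1) = gcd((c - 5/3)*(c + 4), (c - 5/3)*(c + 5)) = c - 5/3
(2) = 1
(3) = h - 3
(4) = 1
(5) = b + 4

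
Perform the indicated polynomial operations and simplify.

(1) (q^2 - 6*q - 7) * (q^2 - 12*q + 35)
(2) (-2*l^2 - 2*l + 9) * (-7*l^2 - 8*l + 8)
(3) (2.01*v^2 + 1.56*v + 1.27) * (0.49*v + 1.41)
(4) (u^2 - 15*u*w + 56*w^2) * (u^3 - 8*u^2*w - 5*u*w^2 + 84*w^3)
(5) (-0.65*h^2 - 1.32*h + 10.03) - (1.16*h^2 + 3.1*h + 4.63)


(1) = q^4 - 18*q^3 + 100*q^2 - 126*q - 245
(2) = 14*l^4 + 30*l^3 - 63*l^2 - 88*l + 72
(3) = 0.9849*v^3 + 3.5985*v^2 + 2.8219*v + 1.7907
(4) = u^5 - 23*u^4*w + 171*u^3*w^2 - 289*u^2*w^3 - 1540*u*w^4 + 4704*w^5
(5) = -1.81*h^2 - 4.42*h + 5.4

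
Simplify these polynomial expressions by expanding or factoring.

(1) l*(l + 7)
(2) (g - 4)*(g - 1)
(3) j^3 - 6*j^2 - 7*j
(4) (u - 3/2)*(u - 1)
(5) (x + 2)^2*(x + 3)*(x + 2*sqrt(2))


(1) = l^2 + 7*l
(2) = g^2 - 5*g + 4
(3) = j*(j - 7)*(j + 1)
(4) = u^2 - 5*u/2 + 3/2
(5) = x^4 + 2*sqrt(2)*x^3 + 7*x^3 + 16*x^2 + 14*sqrt(2)*x^2 + 12*x + 32*sqrt(2)*x + 24*sqrt(2)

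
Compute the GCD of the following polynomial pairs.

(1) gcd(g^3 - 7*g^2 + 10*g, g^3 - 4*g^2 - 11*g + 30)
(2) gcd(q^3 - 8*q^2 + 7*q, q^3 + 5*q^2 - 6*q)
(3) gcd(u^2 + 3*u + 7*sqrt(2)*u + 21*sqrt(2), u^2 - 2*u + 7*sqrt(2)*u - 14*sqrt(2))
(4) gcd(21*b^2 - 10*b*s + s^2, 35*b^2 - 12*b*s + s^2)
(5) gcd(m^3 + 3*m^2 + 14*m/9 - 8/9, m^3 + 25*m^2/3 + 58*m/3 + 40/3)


(1) = gcd(g*(g - 5)*(g - 2), (g - 5)*(g - 2)*(g + 3)) = g^2 - 7*g + 10
(2) = gcd(q*(q - 7)*(q - 1), q*(q - 1)*(q + 6)) = q^2 - q
(3) = u + 7*sqrt(2)
(4) = gcd((-7*b + s)*(-3*b + s), (-7*b + s)*(-5*b + s)) = -7*b + s
(5) = gcd((m - 1/3)*(m + 4/3)*(m + 2), (m + 4/3)*(m + 2)*(m + 5)) = m^2 + 10*m/3 + 8/3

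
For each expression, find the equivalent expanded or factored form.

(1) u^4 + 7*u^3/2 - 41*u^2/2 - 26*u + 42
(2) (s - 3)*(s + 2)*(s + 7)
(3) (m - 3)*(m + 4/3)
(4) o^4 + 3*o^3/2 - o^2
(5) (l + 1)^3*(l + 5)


(1) = (u - 7/2)*(u - 1)*(u + 2)*(u + 6)
(2) = s^3 + 6*s^2 - 13*s - 42
(3) = m^2 - 5*m/3 - 4
(4) = o^2*(o - 1/2)*(o + 2)
(5) = l^4 + 8*l^3 + 18*l^2 + 16*l + 5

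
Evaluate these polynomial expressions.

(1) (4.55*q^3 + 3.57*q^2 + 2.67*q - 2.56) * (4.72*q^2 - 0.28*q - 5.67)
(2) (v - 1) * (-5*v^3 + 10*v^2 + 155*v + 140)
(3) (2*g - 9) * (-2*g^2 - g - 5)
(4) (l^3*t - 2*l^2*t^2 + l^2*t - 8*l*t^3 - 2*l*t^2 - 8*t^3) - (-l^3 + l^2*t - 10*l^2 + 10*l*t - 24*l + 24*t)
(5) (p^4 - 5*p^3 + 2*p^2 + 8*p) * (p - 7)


(1) = 21.476*q^5 + 15.5764*q^4 - 14.1957*q^3 - 33.0727*q^2 - 14.4221*q + 14.5152
(2) = -5*v^4 + 15*v^3 + 145*v^2 - 15*v - 140
(3) = -4*g^3 + 16*g^2 - g + 45
(4) = l^3*t + l^3 - 2*l^2*t^2 + 10*l^2 - 8*l*t^3 - 2*l*t^2 - 10*l*t + 24*l - 8*t^3 - 24*t
(5) = p^5 - 12*p^4 + 37*p^3 - 6*p^2 - 56*p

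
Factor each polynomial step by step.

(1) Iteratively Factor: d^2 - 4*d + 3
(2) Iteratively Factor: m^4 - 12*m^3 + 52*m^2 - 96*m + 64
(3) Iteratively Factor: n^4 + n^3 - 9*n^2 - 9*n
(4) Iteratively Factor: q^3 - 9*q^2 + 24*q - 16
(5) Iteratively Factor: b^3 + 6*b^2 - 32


(1) = (d - 3)*(d - 1)
(2) = (m - 2)*(m^3 - 10*m^2 + 32*m - 32) = (m - 4)*(m - 2)*(m^2 - 6*m + 8) = (m - 4)^2*(m - 2)*(m - 2)
(3) = (n + 3)*(n^3 - 2*n^2 - 3*n) = (n + 1)*(n + 3)*(n^2 - 3*n) = (n - 3)*(n + 1)*(n + 3)*(n)
(4) = (q - 4)*(q^2 - 5*q + 4) = (q - 4)^2*(q - 1)
(5) = (b + 4)*(b^2 + 2*b - 8) = (b + 4)^2*(b - 2)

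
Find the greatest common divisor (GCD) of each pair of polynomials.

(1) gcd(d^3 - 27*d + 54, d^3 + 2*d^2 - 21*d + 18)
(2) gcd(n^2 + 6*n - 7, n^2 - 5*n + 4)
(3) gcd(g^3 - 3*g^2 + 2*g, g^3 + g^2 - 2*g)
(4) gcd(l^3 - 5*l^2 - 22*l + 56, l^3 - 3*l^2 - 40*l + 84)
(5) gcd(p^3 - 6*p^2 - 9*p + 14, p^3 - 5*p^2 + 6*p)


(1) = d^2 + 3*d - 18
(2) = n - 1
(3) = g^2 - g
(4) = l^2 - 9*l + 14
(5) = gcd((p - 7)*(p - 1)*(p + 2), p*(p - 3)*(p - 2)) = 1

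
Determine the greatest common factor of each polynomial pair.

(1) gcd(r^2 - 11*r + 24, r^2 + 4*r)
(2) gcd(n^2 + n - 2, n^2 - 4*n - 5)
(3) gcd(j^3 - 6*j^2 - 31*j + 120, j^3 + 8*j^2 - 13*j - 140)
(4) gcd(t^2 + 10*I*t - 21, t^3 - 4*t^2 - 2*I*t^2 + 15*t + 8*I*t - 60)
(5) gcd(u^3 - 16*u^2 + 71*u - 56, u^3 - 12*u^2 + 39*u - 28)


(1) = 1
(2) = 1
(3) = j + 5
(4) = t + 3*I
(5) = gcd((u - 8)*(u - 7)*(u - 1), (u - 7)*(u - 4)*(u - 1)) = u^2 - 8*u + 7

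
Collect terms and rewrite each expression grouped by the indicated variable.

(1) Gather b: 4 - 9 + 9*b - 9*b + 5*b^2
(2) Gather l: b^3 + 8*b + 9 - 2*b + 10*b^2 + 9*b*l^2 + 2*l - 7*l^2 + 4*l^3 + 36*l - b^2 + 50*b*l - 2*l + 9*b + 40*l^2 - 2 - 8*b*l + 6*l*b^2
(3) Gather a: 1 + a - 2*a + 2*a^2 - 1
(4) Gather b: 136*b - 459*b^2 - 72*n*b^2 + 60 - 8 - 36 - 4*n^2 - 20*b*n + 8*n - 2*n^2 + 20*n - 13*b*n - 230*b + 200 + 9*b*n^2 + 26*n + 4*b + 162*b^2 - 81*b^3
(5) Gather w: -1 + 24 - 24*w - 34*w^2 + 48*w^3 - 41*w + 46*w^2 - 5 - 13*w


(1) = 5*b^2 - 5
(2) = b^3 + 9*b^2 + 15*b + 4*l^3 + l^2*(9*b + 33) + l*(6*b^2 + 42*b + 36) + 7
(3) = 2*a^2 - a
(4) = -81*b^3 + b^2*(-72*n - 297) + b*(9*n^2 - 33*n - 90) - 6*n^2 + 54*n + 216
(5) = 48*w^3 + 12*w^2 - 78*w + 18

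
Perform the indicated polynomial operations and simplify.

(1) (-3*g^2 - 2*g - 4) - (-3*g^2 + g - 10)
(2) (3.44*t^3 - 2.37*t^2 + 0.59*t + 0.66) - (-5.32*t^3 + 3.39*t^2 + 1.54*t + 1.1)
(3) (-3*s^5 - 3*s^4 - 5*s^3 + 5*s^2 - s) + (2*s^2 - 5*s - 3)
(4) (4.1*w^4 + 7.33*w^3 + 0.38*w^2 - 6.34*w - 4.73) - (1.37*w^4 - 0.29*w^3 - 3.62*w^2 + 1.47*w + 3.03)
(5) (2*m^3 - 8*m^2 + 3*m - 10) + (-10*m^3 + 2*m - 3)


(1) = 6 - 3*g
(2) = 8.76*t^3 - 5.76*t^2 - 0.95*t - 0.44
(3) = -3*s^5 - 3*s^4 - 5*s^3 + 7*s^2 - 6*s - 3
(4) = 2.73*w^4 + 7.62*w^3 + 4.0*w^2 - 7.81*w - 7.76
(5) = -8*m^3 - 8*m^2 + 5*m - 13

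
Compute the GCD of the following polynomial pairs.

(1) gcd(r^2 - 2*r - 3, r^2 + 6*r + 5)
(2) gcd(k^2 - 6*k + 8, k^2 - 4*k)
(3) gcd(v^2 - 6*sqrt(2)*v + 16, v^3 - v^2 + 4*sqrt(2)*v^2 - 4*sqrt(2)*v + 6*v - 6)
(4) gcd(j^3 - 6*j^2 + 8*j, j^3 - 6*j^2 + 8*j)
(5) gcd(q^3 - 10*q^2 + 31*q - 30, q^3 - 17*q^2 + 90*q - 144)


(1) = r + 1
(2) = k - 4
(3) = gcd((v - 4*sqrt(2))*(v - 2*sqrt(2)), (v - 1)*(v + sqrt(2))*(v + 3*sqrt(2))) = 1
(4) = gcd(j*(j - 4)*(j - 2), j*(j - 4)*(j - 2)) = j^3 - 6*j^2 + 8*j
(5) = gcd((q - 5)*(q - 3)*(q - 2), (q - 8)*(q - 6)*(q - 3)) = q - 3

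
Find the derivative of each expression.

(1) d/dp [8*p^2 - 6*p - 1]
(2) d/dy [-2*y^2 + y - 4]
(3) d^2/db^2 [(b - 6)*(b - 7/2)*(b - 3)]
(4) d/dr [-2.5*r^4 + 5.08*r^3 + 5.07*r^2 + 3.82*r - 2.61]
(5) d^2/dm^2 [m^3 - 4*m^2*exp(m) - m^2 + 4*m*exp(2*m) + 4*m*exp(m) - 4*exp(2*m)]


(1) = 16*p - 6
(2) = 1 - 4*y
(3) = 6*b - 25
(4) = -10.0*r^3 + 15.24*r^2 + 10.14*r + 3.82
(5) = -4*m^2*exp(m) + 16*m*exp(2*m) - 12*m*exp(m) + 6*m - 2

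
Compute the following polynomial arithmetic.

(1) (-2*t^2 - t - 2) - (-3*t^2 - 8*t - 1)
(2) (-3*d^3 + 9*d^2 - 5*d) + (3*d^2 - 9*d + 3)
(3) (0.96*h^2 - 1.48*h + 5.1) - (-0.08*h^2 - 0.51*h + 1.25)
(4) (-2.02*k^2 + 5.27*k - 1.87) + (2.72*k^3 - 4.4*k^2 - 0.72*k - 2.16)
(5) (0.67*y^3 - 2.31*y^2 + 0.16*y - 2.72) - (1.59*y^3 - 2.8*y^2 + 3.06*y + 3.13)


(1) = t^2 + 7*t - 1
(2) = -3*d^3 + 12*d^2 - 14*d + 3
(3) = 1.04*h^2 - 0.97*h + 3.85
(4) = 2.72*k^3 - 6.42*k^2 + 4.55*k - 4.03
(5) = -0.92*y^3 + 0.49*y^2 - 2.9*y - 5.85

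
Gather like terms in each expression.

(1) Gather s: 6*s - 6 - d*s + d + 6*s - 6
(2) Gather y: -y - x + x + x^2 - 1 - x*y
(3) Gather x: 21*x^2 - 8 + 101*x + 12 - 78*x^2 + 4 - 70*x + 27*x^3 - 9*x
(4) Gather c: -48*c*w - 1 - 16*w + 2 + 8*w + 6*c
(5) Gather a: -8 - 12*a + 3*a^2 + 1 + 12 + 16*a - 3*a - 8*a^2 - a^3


(1) = d + s*(12 - d) - 12
(2) = x^2 + y*(-x - 1) - 1
(3) = 27*x^3 - 57*x^2 + 22*x + 8
(4) = c*(6 - 48*w) - 8*w + 1
(5) = -a^3 - 5*a^2 + a + 5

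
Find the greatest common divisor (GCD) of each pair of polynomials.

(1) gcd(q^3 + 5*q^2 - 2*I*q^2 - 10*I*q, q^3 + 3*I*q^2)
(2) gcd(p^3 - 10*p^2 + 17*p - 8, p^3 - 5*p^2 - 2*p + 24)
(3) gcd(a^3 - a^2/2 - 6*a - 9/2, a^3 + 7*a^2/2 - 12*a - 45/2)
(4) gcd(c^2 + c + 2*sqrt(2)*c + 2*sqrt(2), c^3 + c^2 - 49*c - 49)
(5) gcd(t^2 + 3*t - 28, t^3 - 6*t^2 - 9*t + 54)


(1) = gcd(q*(q + 5)*(q - 2*I), q^2*(q + 3*I)) = q
(2) = 1
(3) = gcd((a - 3)*(a + 1)*(a + 3/2), (a - 3)*(a + 3/2)*(a + 5)) = a^2 - 3*a/2 - 9/2
(4) = c + 1
(5) = 1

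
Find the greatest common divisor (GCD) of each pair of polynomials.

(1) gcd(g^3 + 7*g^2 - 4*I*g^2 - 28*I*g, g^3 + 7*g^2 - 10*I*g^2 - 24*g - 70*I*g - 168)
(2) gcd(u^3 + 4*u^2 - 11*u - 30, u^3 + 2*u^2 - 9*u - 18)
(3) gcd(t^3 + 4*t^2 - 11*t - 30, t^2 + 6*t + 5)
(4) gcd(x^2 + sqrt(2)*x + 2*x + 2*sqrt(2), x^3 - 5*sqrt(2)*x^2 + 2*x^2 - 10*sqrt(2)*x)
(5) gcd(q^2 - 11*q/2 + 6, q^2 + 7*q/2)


(1) = gcd(g*(g + 7)*(g - 4*I), (g + 7)*(g - 6*I)*(g - 4*I)) = g^2 + g*(7 - 4*I) - 28*I
(2) = gcd((u - 3)*(u + 2)*(u + 5), (u - 3)*(u + 2)*(u + 3)) = u^2 - u - 6
(3) = gcd((t - 3)*(t + 2)*(t + 5), (t + 1)*(t + 5)) = t + 5
(4) = gcd((x + 2)*(x + sqrt(2)), x*(x + 2)*(x - 5*sqrt(2))) = x + 2
(5) = gcd((q - 4)*(q - 3/2), q*(q + 7/2)) = 1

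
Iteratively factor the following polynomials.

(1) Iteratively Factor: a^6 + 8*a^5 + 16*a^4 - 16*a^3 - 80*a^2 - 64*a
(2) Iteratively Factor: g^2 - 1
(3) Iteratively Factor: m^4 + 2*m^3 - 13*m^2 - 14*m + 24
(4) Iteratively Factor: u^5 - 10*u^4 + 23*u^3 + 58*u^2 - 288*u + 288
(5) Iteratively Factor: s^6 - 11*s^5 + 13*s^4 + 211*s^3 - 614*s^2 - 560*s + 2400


(1) = (a + 2)*(a^5 + 6*a^4 + 4*a^3 - 24*a^2 - 32*a) = (a + 2)^2*(a^4 + 4*a^3 - 4*a^2 - 16*a) = (a + 2)^2*(a + 4)*(a^3 - 4*a) = (a - 2)*(a + 2)^2*(a + 4)*(a^2 + 2*a) = a*(a - 2)*(a + 2)^2*(a + 4)*(a + 2)
(2) = (g + 1)*(g - 1)
(3) = (m + 2)*(m^3 - 13*m + 12) = (m - 1)*(m + 2)*(m^2 + m - 12) = (m - 3)*(m - 1)*(m + 2)*(m + 4)
(4) = (u - 2)*(u^4 - 8*u^3 + 7*u^2 + 72*u - 144) = (u - 4)*(u - 2)*(u^3 - 4*u^2 - 9*u + 36) = (u - 4)^2*(u - 2)*(u^2 - 9) = (u - 4)^2*(u - 3)*(u - 2)*(u + 3)
(5) = (s + 4)*(s^5 - 15*s^4 + 73*s^3 - 81*s^2 - 290*s + 600) = (s - 5)*(s + 4)*(s^4 - 10*s^3 + 23*s^2 + 34*s - 120) = (s - 5)^2*(s + 4)*(s^3 - 5*s^2 - 2*s + 24) = (s - 5)^2*(s - 3)*(s + 4)*(s^2 - 2*s - 8) = (s - 5)^2*(s - 4)*(s - 3)*(s + 4)*(s + 2)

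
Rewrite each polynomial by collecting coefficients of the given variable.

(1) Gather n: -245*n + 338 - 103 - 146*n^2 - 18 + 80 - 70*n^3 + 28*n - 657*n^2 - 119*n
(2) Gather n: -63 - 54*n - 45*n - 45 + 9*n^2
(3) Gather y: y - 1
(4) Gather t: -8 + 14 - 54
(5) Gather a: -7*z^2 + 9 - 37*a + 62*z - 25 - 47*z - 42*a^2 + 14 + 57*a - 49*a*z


(1) = -70*n^3 - 803*n^2 - 336*n + 297
(2) = 9*n^2 - 99*n - 108
(3) = y - 1
(4) = -48
(5) = -42*a^2 + a*(20 - 49*z) - 7*z^2 + 15*z - 2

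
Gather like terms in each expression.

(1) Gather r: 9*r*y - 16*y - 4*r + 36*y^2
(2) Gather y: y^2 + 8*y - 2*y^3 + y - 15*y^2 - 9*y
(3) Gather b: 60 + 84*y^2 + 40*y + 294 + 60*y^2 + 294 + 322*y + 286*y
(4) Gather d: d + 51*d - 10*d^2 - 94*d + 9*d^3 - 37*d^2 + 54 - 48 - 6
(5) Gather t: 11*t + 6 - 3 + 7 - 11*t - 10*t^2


(1) = r*(9*y - 4) + 36*y^2 - 16*y
(2) = -2*y^3 - 14*y^2
(3) = 144*y^2 + 648*y + 648
(4) = 9*d^3 - 47*d^2 - 42*d
(5) = 10 - 10*t^2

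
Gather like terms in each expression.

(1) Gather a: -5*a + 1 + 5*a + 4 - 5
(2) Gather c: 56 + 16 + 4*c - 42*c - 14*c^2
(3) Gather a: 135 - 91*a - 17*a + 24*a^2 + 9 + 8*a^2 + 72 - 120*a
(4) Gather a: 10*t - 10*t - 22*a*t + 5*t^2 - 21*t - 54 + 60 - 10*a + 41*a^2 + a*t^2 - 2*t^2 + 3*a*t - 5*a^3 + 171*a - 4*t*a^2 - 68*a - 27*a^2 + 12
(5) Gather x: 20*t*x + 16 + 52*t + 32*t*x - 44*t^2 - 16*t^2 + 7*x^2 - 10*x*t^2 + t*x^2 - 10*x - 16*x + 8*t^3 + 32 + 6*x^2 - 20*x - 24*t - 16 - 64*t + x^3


(1) = 0
(2) = -14*c^2 - 38*c + 72
(3) = 32*a^2 - 228*a + 216
(4) = -5*a^3 + a^2*(14 - 4*t) + a*(t^2 - 19*t + 93) + 3*t^2 - 21*t + 18
(5) = 8*t^3 - 60*t^2 - 36*t + x^3 + x^2*(t + 13) + x*(-10*t^2 + 52*t - 46) + 32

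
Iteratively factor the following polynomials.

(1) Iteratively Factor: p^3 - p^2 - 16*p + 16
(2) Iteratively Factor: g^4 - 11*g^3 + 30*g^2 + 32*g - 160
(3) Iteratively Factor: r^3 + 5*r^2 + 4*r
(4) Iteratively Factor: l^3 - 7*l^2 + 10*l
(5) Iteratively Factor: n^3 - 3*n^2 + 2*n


(1) = (p - 1)*(p^2 - 16) = (p - 1)*(p + 4)*(p - 4)
(2) = (g - 4)*(g^3 - 7*g^2 + 2*g + 40) = (g - 4)^2*(g^2 - 3*g - 10) = (g - 4)^2*(g + 2)*(g - 5)
(3) = (r + 4)*(r^2 + r) = r*(r + 4)*(r + 1)
(4) = (l)*(l^2 - 7*l + 10) = l*(l - 2)*(l - 5)
(5) = (n - 1)*(n^2 - 2*n) = n*(n - 1)*(n - 2)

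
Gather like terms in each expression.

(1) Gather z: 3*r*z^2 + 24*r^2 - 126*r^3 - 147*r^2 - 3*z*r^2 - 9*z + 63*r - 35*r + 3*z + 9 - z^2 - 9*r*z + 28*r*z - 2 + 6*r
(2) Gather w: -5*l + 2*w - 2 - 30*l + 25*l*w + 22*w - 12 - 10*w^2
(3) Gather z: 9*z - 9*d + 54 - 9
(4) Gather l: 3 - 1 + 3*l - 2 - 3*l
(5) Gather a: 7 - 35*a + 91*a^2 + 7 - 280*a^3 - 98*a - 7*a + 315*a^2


(1) = -126*r^3 - 123*r^2 + 34*r + z^2*(3*r - 1) + z*(-3*r^2 + 19*r - 6) + 7
(2) = -35*l - 10*w^2 + w*(25*l + 24) - 14
(3) = -9*d + 9*z + 45
(4) = 0
(5) = -280*a^3 + 406*a^2 - 140*a + 14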